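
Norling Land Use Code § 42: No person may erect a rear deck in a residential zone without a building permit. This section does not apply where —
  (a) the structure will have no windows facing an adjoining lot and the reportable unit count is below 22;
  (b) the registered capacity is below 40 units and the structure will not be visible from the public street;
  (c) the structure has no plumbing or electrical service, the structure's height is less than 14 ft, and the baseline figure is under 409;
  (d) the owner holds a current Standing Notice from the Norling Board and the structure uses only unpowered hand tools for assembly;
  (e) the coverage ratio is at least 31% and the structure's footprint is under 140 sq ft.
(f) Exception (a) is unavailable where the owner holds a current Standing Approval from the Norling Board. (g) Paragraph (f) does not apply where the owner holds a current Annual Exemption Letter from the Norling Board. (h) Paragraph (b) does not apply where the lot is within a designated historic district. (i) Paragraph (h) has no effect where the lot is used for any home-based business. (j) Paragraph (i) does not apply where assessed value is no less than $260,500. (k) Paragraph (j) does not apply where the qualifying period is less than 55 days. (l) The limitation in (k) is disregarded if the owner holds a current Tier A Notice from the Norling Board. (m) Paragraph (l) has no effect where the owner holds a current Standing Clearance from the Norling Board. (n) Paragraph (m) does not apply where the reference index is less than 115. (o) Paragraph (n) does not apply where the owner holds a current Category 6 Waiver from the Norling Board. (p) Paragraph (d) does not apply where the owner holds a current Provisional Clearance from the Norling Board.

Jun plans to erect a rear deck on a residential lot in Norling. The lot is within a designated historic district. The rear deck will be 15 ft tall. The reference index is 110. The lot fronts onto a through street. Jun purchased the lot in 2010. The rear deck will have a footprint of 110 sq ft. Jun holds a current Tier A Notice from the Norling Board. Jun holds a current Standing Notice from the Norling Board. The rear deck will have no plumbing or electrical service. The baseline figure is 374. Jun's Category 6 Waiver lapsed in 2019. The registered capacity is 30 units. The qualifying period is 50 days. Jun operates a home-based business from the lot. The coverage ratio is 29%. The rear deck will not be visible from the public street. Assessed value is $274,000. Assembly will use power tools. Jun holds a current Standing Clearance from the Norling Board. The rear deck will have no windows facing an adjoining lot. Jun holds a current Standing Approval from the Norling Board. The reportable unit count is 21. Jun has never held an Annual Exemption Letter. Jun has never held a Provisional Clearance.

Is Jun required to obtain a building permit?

Exception (a) is satisfied on its face — no windows face an adjoining lot; the reportable unit count is 21, below the 22 limit. However, paragraphs (f)–(g) must be considered: (f) applies — a current Standing Approval is held. (g) does not operate here (the Annual Exemption Letter is not current), so (f) stands. (a) is therefore removed.
Exception (b): the registered capacity is 30 units, below the 40 units limit; the structure will not be visible from the street — every condition holds. But applying paragraphs (h)–(o): (h) operates against (b): the lot is in a historic district. (i) operates (a home-based business operates on the lot), but is set aside by (j): (j) is engaged — assessed value is $274,000, meeting the $260,500 threshold. (k) applies (the qualifying period is 50 days, less than the 55 days limit), but is itself disapplied by (l): (l) applies — a current Tier A Notice is held. (m) applies (a current Standing Clearance is held), but yields to (n): (n) operates against (m): the reference index is 110, less than the 115 limit. (o), which would lift (n), is not triggered — no current Category 6 Waiver is held. (b) is therefore removed.
Exception (c) requires that the structure's height is less than 14 ft; but the structure's height is 15 ft, not less than 14 ft, so (c) is unavailable.
Exception (d) requires that the structure uses only unpowered hand tools for assembly; but assembly uses power tools, so (d) is unavailable.
Exception (e) fails — the coverage ratio is 29%, short of 31%.
No exception is made out. Jun falls within the general rule.

Yes — Jun must obtain a building permit.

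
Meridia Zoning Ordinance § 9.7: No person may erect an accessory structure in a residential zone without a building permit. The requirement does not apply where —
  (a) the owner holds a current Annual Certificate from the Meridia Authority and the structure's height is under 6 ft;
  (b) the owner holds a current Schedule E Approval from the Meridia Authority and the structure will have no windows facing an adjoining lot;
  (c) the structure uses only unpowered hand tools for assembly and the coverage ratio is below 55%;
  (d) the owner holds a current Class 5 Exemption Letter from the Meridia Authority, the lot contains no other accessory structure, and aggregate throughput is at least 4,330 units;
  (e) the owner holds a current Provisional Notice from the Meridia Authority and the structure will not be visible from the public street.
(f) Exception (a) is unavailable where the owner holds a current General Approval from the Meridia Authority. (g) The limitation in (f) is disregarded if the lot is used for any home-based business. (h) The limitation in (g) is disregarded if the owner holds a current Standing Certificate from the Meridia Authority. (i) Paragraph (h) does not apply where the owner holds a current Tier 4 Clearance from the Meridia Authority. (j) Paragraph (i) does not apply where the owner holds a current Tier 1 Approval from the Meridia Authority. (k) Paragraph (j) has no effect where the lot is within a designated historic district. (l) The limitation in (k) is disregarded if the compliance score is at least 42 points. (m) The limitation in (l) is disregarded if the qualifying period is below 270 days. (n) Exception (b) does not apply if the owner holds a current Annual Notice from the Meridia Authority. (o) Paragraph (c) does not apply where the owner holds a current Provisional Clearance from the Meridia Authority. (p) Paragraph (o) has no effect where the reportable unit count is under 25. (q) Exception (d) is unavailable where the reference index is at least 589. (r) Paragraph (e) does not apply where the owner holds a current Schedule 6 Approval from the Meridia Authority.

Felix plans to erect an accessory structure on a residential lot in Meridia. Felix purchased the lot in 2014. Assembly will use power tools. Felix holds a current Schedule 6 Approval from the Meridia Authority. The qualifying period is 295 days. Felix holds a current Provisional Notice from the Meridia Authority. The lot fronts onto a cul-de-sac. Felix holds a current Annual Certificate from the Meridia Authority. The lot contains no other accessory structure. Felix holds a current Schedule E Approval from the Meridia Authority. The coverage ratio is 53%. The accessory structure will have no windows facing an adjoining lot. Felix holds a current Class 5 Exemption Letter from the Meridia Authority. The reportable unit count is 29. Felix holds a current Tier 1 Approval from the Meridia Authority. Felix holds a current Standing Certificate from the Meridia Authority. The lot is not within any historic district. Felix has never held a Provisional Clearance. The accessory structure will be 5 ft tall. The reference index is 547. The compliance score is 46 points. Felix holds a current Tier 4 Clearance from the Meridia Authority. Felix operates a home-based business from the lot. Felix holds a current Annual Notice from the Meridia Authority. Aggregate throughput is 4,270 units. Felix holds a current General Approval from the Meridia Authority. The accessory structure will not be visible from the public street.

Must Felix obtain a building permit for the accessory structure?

Yes — Felix must obtain a building permit.

All of (a)'s requirements are met (a current Annual Certificate is held; the structure's height is 5 ft, under the 6 ft limit). But: (f) operates — a current General Approval is held. (g) operates (a home-based business operates on the lot), but yields to (h): (h) operates against (g): a current Standing Certificate is held. (i) is triggered (a current Tier 4 Clearance is held), but yields to (j): (j) is engaged — a current Tier 1 Approval is held. (k) is not engaged (the lot is not in a historic district), so (j) stands. (a) is therefore removed.
Exception (b): a current Schedule E Approval is held; no windows face an adjoining lot — every condition holds. But: (n) is triggered — a current Annual Notice is held. Exception (b) does not apply.
Exception (c) requires that the structure uses only unpowered hand tools for assembly; but assembly uses power tools, so (c) is unavailable.
Exception (d) does not apply: aggregate throughput is 4,270 units, short of 4,330 units.
Exception (e): a current Provisional Notice is held; the structure will not be visible from the street — every condition holds. Turning to paragraph (r): (r) is triggered — a current Schedule 6 Approval is held. So (e) is unavailable.
No exception displaces § 9.7.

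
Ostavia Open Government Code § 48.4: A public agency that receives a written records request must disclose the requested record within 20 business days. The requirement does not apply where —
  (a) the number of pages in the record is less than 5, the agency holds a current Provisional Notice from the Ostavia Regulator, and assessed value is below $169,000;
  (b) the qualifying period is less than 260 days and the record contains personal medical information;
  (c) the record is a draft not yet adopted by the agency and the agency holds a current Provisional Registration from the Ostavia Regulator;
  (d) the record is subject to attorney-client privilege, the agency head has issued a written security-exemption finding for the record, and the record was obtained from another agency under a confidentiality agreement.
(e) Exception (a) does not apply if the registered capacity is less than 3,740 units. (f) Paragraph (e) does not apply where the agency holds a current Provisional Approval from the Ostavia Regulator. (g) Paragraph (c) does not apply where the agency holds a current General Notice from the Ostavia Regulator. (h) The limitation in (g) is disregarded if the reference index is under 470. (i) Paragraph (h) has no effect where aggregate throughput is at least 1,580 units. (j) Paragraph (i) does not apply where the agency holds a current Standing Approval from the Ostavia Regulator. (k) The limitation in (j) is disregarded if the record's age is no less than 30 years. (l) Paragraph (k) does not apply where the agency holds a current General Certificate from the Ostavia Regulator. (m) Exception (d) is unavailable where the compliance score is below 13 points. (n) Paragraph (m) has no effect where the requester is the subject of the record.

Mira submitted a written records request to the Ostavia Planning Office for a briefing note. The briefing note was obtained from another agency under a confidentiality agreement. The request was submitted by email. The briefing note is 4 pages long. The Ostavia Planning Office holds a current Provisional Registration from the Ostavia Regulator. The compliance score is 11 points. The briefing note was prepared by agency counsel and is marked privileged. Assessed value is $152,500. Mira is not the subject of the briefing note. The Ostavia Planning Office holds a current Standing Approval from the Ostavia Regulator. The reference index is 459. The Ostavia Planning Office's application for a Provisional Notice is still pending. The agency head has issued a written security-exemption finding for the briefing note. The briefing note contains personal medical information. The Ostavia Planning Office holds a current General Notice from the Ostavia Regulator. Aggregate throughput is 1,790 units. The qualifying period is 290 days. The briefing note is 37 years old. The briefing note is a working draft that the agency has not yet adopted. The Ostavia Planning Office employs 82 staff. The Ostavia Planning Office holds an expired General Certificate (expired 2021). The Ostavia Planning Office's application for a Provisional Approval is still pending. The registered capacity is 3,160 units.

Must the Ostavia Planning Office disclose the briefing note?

Yes — the Ostavia Planning Office must disclose the briefing note.

Exception (a) does not apply: the Provisional Notice is not current.
Exception (b) does not apply: the qualifying period is 290 days, not less than 260 days.
Exception (c) is satisfied on its face — the briefing note is an unadopted draft; a current Provisional Registration is held. But applying paragraphs (g)–(l): (g) operates against (c): a current General Notice is held. (h) would limit (g) — the reference index is 459, under the 470 limit — but (i) sets (h) aside: (i) is engaged — aggregate throughput is 1,790 units, meeting the 1,580 units threshold. (j) would limit (i) — a current Standing Approval is held — but (k) sets (j) aside: (k) operates against (j): the record's age is 37 years, meeting the 30 years threshold. (l), which would lift (k), does not operate here — no current General Certificate is held. (c) is therefore removed.
Exception (d) is satisfied on its face — the briefing note is privileged; a written security-exemption finding has been issued; the briefing note was obtained under a confidentiality agreement. However, paragraphs (m)–(n) must be considered: (m) is triggered — the compliance score is 11 points, below the 13 points limit. (n) is not triggered (Mira is not the subject of the briefing note), so (m) stands. So (d) is unavailable.
No exception displaces § 48.4.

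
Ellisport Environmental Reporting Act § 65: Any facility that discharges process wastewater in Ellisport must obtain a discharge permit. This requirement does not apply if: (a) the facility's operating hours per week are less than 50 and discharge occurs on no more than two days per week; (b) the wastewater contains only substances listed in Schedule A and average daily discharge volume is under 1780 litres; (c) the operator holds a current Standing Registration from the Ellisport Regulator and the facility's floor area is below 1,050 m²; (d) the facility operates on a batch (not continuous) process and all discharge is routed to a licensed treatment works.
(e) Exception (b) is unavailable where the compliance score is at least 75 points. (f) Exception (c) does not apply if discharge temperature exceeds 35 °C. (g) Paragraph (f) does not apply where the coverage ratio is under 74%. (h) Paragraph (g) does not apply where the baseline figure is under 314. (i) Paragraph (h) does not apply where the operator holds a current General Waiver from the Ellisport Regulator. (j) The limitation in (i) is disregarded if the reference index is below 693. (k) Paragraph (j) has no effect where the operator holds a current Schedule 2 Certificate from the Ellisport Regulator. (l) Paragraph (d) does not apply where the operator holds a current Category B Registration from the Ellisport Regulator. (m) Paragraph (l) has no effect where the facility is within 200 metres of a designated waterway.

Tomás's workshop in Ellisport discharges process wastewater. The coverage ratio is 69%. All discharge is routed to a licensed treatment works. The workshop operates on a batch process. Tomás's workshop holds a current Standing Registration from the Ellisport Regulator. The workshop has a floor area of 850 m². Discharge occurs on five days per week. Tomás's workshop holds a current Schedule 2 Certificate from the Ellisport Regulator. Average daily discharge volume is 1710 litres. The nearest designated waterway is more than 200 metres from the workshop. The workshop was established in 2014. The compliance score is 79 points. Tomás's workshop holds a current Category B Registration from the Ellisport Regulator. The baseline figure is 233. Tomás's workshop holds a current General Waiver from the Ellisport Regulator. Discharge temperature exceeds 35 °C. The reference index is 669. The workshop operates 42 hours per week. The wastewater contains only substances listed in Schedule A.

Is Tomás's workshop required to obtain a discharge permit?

No — exception (c) applies; Tomás's workshop is not required to obtain a discharge permit.

Exception (a) does not apply: discharge occurs on five days per week.
All of (b)'s requirements are met (the wastewater is Schedule-A-only; average daily discharge volume is 1710 litres, under the 1780 litres limit). But: (e) operates against (b): the compliance score is 79 points, meeting the 75 points threshold. So (b) is unavailable.
All of (c)'s requirements are met (a current Standing Registration is held; the facility's floor area is 850 m², below the 1,050 m² limit). Under paragraphs (f)–(k): (f) is triggered (discharge temperature exceeds 35 °C), but is set aside by (g): (g) operates against (f): the coverage ratio is 69%, under the 74% limit. (h) would limit (g) — the baseline figure is 233, under the 314 limit — but (i) sets (h) aside: (i) operates against (h): a current General Waiver is held. (j) would limit (i) — the reference index is 669, below the 693 limit — but (k) sets (j) aside: (k) operates against (j): a current Schedule 2 Certificate is held. Exception (c) stands.
Exception (d): the facility operates on a batch process; discharge is routed to a licensed treatment works — every condition holds. However, paragraphs (l)–(m) must be considered: (l) is triggered — a current Category B Registration is held. (m), which would lift (l), is inapplicable — the workshop is more than 200 m from any designated waterway. So (d) is unavailable.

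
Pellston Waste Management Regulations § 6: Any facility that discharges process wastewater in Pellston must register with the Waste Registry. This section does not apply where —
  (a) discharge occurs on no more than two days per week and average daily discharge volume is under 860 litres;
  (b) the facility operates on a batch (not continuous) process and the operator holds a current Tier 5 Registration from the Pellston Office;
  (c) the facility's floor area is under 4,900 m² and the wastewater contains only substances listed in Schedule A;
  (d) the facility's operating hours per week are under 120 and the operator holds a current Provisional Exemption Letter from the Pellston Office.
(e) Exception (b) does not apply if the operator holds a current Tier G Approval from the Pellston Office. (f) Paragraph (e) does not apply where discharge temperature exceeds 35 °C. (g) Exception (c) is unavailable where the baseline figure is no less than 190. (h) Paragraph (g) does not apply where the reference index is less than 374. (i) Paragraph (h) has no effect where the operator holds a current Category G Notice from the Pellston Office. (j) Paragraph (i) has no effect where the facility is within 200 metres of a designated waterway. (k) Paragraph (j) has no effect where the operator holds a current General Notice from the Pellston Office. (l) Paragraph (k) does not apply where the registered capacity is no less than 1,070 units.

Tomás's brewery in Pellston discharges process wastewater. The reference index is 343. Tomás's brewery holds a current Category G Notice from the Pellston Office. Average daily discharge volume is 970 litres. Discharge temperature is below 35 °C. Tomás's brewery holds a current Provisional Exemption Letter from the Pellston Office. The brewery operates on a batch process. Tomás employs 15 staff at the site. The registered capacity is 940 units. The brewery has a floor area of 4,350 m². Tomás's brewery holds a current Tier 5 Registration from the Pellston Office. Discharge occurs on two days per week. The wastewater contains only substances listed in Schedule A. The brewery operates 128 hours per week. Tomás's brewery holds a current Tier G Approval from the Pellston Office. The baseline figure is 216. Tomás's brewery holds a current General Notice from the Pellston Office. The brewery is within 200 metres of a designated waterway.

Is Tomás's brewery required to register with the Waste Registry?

Exception (a) does not apply: average daily discharge volume is 970 litres, not under 860 litres.
All of (b)'s requirements are met (the facility operates on a batch process; a current Tier 5 Registration is held). However, paragraphs (e)–(f) must be considered: (e) operates against (b): a current Tier G Approval is held. (f) does not operate here (discharge temperature is below 35 °C), so (e) stands. So (b) is unavailable.
Exception (c): the facility's floor area is 4,350 m², under the 4,900 m² limit; the wastewater is Schedule-A-only — every condition holds. But applying paragraphs (g)–(l): (g) is triggered — the baseline figure is 216, meeting the 190 threshold. (h) is engaged (the reference index is 343, less than the 374 limit), but is displaced by (i): (i) is engaged — a current Category G Notice is held. (j) would limit (i) — the brewery is within 200 m of a designated waterway — but (k) sets (j) aside: (k) is engaged — a current General Notice is held. (l) is inapplicable (the registered capacity is 940 units, short of 1,070 units), so (k) stands. (c) is therefore removed.
Exception (d) does not apply: the facility's operating hours per week are 128, not under 120.
No exception is made out. Tomás's brewery falls within the general rule.

Yes — Tomás's brewery must register with the Waste Registry.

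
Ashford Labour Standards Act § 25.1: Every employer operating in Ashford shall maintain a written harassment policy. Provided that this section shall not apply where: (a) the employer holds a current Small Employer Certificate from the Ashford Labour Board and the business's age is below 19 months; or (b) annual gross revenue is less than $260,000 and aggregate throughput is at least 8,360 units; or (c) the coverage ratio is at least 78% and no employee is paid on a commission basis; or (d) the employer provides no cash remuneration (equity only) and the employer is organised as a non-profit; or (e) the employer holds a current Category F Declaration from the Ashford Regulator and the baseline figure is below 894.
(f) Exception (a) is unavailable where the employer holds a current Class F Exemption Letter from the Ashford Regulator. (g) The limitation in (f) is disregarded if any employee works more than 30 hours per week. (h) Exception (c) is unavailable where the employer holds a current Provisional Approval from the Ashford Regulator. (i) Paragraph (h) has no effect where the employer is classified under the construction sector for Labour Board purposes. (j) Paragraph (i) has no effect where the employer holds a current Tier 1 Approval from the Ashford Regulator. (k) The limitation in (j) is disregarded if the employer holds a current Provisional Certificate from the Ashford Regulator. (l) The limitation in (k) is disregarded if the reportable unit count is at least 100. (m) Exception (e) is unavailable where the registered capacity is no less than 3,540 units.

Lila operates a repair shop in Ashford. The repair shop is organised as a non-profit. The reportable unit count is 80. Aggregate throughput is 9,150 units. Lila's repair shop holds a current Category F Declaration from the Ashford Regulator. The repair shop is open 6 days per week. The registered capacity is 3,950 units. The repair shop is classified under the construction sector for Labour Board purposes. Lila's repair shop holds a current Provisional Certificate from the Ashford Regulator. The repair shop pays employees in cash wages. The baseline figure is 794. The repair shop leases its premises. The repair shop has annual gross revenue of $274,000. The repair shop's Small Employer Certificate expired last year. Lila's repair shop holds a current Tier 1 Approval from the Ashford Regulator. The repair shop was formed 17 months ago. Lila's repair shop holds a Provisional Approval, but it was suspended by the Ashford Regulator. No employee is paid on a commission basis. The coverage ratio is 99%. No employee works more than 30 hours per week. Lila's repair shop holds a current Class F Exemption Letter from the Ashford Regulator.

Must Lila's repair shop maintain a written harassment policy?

Exception (a) does not apply: the Small Employer Certificate has expired.
Exception (b) does not apply: annual gross revenue is $274,000, not less than $260,000.
All of (c)'s requirements are met (the coverage ratio is 99%, meeting the 78% threshold; no employee is paid on commission). Considering the limiting provisions: (h) is not triggered — the Provisional Approval is not current. (c) remains available.
Exception (d) requires that the employer provides no cash remuneration (equity only); but employees are paid cash wages, so (d) is unavailable.
Exception (e): a current Category F Declaration is held; the baseline figure is 794, below the 894 limit — every condition holds. But: (m) operates against (e): the registered capacity is 3,950 units, meeting the 3,540 units threshold. (e) is therefore removed.

No — exception (c) applies; Lila's repair shop is not required to maintain a written harassment policy.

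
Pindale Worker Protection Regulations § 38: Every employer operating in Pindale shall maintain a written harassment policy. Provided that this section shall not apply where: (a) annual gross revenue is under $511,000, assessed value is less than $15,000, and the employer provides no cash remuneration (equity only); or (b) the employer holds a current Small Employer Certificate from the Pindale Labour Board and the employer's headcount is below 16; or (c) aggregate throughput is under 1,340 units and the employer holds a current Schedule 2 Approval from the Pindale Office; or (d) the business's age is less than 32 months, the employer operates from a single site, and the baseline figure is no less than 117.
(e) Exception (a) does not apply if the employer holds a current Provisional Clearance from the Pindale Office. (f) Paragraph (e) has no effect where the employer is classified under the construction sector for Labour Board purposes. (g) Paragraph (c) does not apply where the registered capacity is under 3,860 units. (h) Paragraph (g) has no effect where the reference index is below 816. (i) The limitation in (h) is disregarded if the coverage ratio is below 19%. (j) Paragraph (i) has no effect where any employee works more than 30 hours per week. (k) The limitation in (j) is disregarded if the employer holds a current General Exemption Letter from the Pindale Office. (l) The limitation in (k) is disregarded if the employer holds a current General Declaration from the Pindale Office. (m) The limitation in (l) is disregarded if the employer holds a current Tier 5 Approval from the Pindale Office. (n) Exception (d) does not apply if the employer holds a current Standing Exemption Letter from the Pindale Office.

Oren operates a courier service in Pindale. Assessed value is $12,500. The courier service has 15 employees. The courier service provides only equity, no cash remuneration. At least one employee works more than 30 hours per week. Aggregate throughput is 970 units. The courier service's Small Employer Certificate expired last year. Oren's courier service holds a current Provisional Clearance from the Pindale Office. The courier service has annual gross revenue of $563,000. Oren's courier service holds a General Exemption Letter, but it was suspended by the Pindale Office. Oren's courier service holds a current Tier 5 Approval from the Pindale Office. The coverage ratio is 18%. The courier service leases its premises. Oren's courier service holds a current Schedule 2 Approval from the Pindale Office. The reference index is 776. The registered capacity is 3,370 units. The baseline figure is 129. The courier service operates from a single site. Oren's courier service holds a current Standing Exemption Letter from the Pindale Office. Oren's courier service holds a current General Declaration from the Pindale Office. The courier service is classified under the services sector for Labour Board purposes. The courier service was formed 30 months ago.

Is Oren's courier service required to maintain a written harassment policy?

Exception (a) fails — annual gross revenue is $563,000, not under $511,000.
Exception (b) requires that the employer holds a current Small Employer Certificate from the Pindale Labour Board; but the Small Employer Certificate has expired, so (b) is unavailable.
Exception (c) is satisfied on its face — aggregate throughput is 970 units, under the 1,340 units limit; a current Schedule 2 Approval is held. As to paragraphs (g)–(m): (g) would limit (c) — the registered capacity is 3,370 units, under the 3,860 units limit — but (h) sets (g) aside: (h) is triggered — the reference index is 776, below the 816 limit. (i) would limit (h) — the coverage ratio is 18%, below the 19% limit — but (j) sets (i) aside: (j) operates against (i): at least one employee exceeds 30 hours/week. (k) is inapplicable (there is no General Exemption Letter in force), so (j) stands. So (c) applies.
All of (d)'s requirements are met (the business's age is 30 months, less than the 32 months limit; the employer operates from a single site; the baseline figure is 129, meeting the 117 threshold). But applying paragraph (n): (n) operates — a current Standing Exemption Letter is held. (d) is therefore removed.

No — exception (c) applies; Oren's courier service is not required to maintain a written harassment policy.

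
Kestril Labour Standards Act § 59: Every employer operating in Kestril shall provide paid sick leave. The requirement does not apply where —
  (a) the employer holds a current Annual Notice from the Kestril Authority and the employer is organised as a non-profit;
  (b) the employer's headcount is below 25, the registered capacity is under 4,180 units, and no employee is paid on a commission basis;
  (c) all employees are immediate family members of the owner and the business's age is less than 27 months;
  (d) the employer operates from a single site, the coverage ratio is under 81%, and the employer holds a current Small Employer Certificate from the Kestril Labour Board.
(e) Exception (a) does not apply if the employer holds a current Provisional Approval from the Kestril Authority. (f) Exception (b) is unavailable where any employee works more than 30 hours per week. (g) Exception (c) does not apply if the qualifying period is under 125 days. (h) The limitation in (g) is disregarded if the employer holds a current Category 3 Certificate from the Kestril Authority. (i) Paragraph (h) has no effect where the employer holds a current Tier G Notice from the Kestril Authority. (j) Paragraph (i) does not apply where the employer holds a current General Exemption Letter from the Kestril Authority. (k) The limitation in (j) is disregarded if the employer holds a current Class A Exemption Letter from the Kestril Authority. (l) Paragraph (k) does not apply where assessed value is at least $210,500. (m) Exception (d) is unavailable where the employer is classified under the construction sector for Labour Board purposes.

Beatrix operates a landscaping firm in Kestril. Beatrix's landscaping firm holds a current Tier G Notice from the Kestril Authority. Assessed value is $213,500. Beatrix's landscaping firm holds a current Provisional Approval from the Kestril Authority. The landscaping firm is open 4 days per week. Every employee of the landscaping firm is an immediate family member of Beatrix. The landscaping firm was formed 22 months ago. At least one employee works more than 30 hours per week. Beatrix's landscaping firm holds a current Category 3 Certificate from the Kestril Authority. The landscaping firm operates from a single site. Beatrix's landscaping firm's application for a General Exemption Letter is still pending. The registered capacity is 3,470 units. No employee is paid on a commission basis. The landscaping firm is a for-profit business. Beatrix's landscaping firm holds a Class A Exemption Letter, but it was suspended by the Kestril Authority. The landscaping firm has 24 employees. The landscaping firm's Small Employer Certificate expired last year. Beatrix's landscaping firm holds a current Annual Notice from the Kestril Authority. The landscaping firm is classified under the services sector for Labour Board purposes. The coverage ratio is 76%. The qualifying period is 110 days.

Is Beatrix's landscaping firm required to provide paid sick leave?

Yes — Beatrix's landscaping firm must provide paid sick leave.

Exception (a) fails — the employer is for-profit.
Exception (b)'s conditions are all satisfied: the employer's headcount is 24, below the 25 limit; the registered capacity is 3,470 units, under the 4,180 units limit; no employee is paid on commission. However, paragraph (f) must be considered: (f) operates against (b): at least one employee exceeds 30 hours/week. Exception (b) does not apply.
Exception (c) is satisfied on its face — every employee is an immediate family member; the business's age is 22 months, less than the 27 months limit. Turning to paragraphs (g)–(l): (g) operates against (c): the qualifying period is 110 days, under the 125 days limit. (h) operates (a current Category 3 Certificate is held), but is overridden by (i): (i) is engaged — a current Tier G Notice is held. (j), which would lift (i), is inapplicable — no current General Exemption Letter is held. So (c) is unavailable.
Exception (d) fails — the Small Employer Certificate has expired.
No exception applies. The general rule governs.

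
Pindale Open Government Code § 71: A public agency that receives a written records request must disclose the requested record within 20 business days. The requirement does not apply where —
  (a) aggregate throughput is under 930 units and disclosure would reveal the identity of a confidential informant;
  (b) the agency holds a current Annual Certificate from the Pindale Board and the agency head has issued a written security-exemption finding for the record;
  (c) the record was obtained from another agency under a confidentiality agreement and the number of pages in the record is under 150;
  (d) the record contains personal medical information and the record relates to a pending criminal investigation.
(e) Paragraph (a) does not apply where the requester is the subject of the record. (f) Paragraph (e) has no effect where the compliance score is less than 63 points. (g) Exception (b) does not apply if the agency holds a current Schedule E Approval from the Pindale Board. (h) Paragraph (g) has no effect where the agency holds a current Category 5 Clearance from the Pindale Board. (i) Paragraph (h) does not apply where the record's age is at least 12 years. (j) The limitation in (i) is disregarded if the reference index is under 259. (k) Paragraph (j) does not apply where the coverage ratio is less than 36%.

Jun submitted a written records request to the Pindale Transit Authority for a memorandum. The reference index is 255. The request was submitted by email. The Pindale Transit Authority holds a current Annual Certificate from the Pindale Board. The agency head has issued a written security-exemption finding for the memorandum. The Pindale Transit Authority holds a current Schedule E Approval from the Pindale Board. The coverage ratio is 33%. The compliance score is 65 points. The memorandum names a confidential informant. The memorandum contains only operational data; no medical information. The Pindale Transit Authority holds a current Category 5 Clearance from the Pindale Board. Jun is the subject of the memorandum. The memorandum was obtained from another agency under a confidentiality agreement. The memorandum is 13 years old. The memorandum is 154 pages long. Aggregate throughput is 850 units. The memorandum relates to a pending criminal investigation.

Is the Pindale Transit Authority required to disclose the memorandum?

Yes — the Pindale Transit Authority must disclose the memorandum.

Exception (a) is satisfied on its face — aggregate throughput is 850 units, under the 930 units limit; the memorandum names a confidential informant. However, paragraphs (e)–(f) must be considered: (e) operates against (a): Jun is the subject of the memorandum. (f) does not operate here (the compliance score is 65 points, not less than 63 points), so (e) stands. (a) is therefore removed.
All of (b)'s requirements are met (a current Annual Certificate is held; a written security-exemption finding has been issued). Turning to paragraphs (g)–(k): (g) is engaged — a current Schedule E Approval is held. (h) is engaged (a current Category 5 Clearance is held), but is displaced by (i): (i) operates — the record's age is 13 years, meeting the 12 years threshold. (j) would limit (i) — the reference index is 255, under the 259 limit — but (k) sets (j) aside: (k) operates against (j): the coverage ratio is 33%, less than the 36% limit. So (b) is unavailable.
Exception (c) requires that the number of pages in the record is under 150; but the number of pages in the record is 154, not under 150, so (c) is unavailable.
Exception (d) does not apply: the memorandum contains only operational data.
No exception is made out. the Pindale Transit Authority falls within the general rule.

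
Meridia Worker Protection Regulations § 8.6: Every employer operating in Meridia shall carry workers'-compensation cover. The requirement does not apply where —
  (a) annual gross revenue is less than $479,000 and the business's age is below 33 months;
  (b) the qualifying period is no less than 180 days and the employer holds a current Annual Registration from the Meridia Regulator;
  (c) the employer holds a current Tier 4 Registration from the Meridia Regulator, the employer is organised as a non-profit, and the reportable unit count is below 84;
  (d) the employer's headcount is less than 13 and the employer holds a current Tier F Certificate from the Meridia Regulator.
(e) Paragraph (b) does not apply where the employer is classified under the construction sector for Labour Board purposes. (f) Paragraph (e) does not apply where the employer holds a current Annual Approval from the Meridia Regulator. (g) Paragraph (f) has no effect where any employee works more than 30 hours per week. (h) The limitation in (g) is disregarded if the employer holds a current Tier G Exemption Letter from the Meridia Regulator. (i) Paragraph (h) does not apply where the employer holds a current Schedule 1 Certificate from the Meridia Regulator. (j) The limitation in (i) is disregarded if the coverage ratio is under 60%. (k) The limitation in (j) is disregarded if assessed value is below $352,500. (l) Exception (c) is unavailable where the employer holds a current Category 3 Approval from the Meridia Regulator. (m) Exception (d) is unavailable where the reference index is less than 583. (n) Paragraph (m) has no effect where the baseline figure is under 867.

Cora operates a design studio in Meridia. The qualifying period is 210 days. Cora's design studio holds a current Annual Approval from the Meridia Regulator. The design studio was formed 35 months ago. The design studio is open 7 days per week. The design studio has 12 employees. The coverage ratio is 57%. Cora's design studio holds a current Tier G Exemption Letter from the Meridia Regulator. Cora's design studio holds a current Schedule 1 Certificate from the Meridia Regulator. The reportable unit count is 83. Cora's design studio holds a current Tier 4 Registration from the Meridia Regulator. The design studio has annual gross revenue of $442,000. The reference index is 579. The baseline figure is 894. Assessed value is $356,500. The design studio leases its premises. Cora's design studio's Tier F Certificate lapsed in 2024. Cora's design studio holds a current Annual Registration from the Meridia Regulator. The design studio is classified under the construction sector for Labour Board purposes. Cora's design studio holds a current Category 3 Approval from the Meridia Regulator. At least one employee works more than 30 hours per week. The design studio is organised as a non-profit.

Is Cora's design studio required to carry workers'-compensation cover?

No — exception (b) applies; Cora's design studio is not required to carry workers'-compensation cover.

Exception (a) requires that the business's age is below 33 months; but the business's age is 35 months, not below 33 months, so (a) is unavailable.
Exception (b)'s conditions are all satisfied: the qualifying period is 210 days, meeting the 180 days threshold; a current Annual Registration is held. Applying paragraphs (e)–(k): (e) is triggered (the design studio is classified under the construction sector), but is itself disapplied by (f): (f) is engaged — a current Annual Approval is held. (g) operates (at least one employee exceeds 30 hours/week), but is overridden by (h): (h) operates — a current Tier G Exemption Letter is held. (i) is triggered (a current Schedule 1 Certificate is held), but is overridden by (j): (j) operates — the coverage ratio is 57%, under the 60% limit. (k) is not engaged (assessed value is $356,500, not below $352,500), so (j) stands. So (b) applies.
Exception (c) is satisfied on its face — a current Tier 4 Registration is held; the employer is a non-profit; the reportable unit count is 83, below the 84 limit. But: (l) is triggered — a current Category 3 Approval is held. (c) is therefore removed.
Exception (d) requires that the employer holds a current Tier F Certificate from the Meridia Regulator; but no current Tier F Certificate is held, so (d) is unavailable.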